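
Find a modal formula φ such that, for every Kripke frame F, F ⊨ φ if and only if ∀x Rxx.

□p → p

A defining formula is □p → p (the T axiom).
Suppose □p→p is valid. At any x set V(p)={w : Rxw}. Then □p holds at x, so p holds at x, i.e. Rxx.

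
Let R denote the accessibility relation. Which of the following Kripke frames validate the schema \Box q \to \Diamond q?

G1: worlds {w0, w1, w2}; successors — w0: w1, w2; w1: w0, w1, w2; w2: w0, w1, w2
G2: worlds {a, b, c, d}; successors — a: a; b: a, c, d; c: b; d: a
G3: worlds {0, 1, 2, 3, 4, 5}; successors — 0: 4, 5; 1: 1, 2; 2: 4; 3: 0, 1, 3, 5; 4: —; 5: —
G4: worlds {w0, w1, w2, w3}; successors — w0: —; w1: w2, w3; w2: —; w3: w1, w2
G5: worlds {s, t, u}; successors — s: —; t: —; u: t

G1, G2

The schema corresponds to seriality: \forall x \exists y Rxy.
G1: satisfies the condition.
G2: satisfies the condition.
G3: fails — world 4 has no successor.
G4: fails — world w0 has no successor.
G5: fails — world s has no successor.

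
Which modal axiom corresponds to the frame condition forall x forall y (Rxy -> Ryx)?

p → □◇p

This is symmetry; the standard corresponding axiom is B: p → □◇p.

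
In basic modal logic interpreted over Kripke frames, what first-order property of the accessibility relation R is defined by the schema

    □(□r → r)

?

Suppose □(□r→r) is valid. Take Rxy and set V(r)={w : Ryw}. Then at y, □r holds; since □(□r→r) at x, □r→r at y, so r at y, i.e. Ryy.

shift-reflexivity: ∀x ∀y (Rxy → Ryy)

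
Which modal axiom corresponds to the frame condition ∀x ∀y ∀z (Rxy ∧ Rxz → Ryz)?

◇q → □◇q

A defining formula is ◇q → □◇q (the 5 axiom).
Suppose ◇q→□◇q is valid. Take Rxy, Rxz and set V(q)={y}. Then ◇q at x, so □◇q at x, so ◇q at z, so some w with Rzw has q; w=y, i.e. Rzy. By symmetry of the argument, Ryz.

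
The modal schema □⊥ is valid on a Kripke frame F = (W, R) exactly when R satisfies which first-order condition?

Emptiness of R

This schema is the Ver axiom.
Its frame correspondent is emptiness of R — ∀x ∀y ¬Rxy.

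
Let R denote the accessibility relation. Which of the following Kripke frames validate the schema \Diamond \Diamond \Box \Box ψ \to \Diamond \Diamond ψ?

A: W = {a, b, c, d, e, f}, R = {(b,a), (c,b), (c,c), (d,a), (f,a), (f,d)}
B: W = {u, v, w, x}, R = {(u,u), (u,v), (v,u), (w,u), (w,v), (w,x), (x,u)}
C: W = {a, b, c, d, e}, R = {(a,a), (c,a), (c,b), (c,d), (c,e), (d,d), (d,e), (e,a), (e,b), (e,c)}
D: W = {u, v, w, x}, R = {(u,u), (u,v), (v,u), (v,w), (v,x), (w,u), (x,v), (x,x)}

B, D

This is the axiom for a generalized confluence (Geach) condition; its first-order frame correspondent is \forall x \forall y (x R^2 y \to \exists w (y R^2 w \wedge x R^2 w)).
A: fails — cR²a but no w with aR²w and cR²w.
B: condition met.
C: fails — cR²b but no w with bR²w and cR²w.
D: condition met.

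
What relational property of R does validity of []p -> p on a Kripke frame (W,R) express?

reflexivity

This schema is the T axiom.
It corresponds to reflexivity: forall x Rxx.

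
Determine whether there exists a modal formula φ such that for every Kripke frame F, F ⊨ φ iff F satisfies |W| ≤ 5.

Any modally definable frame class is closed under disjoint unions.
Any modal formula valid on each of 6 disjoint one-world frames is valid on their disjoint union (validity is preserved under disjoint unions). Each one-world frame has |W|=1≤5, but the union has |W|=6.
So the class is not modally definable.

No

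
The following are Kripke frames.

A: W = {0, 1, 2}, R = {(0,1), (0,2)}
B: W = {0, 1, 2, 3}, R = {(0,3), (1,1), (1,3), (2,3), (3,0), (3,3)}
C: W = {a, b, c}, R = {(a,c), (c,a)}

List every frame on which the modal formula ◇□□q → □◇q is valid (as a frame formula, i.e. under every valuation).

Frame correspondent (Sahlqvist): ∀x ∀y ∀z ((xRy ∧ xRz) → ∃w (yR²w ∧ zRw)) — i.e. a generalized confluence (Geach) condition.
A: fails — 0R1, 0R1 but no w with 1R²w and 1Rw.
B: ✓.
C: fails — aRc, aRc but no w with cR²w and cRw.

B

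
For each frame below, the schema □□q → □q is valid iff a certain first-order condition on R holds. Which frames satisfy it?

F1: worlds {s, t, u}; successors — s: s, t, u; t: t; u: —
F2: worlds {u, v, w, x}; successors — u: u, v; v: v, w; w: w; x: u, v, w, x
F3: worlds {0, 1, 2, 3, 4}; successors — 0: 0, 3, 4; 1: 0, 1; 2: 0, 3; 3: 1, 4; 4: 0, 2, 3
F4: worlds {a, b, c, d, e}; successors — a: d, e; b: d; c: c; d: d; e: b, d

Frame correspondent (Sahlqvist): ∀x ∀y (Rxy → ∃z (Rxz ∧ Rzy)) — i.e. density.
F1: condition met.
F2: condition met.
F3: fails — R34 but no z with R3z and Rz4.
F4: fails — Reb but no z with Rez and Rzb.

F1, F2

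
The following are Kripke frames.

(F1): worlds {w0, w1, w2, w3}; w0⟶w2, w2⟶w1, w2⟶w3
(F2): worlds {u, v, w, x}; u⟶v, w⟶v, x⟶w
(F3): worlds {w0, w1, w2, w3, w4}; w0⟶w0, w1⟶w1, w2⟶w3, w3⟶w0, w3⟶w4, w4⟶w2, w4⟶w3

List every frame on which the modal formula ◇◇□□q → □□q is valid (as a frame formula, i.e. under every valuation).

Frame correspondent (Sahlqvist): ∀x ∀y ∀z ((xR²y ∧ xR²z) → ∃w (yR²w ∧ z = w)) — i.e. a generalized confluence (Geach) condition.
(F1): fails — w0R²w1, w0R²w1 but no w with w1R²w and w1=w.
(F2): fails — xR²v, xR²v but no t with vR²t and v=t.
(F3): fails — w2R²w0, w2R²w4 but no w with w0R²w and w4=w.

none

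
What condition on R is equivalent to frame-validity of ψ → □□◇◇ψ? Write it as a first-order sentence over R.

∀x ∀z (xR²z → ∃w (x = w ∧ zR²w))

This is a Sahlqvist (Geach-type) schema ◇^0□^0ψ → □^2◇^2ψ.
First-order correspondent: ∀x ∀z (xR²z → ∃w (x = w ∧ zR²w)).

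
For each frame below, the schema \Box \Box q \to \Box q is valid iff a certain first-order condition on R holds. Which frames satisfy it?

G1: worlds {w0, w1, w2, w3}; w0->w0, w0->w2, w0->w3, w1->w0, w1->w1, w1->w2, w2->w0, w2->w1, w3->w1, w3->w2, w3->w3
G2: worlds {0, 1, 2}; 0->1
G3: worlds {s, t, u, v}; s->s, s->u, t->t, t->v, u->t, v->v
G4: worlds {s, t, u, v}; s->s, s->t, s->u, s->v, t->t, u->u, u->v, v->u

G1, G3, G4

The schema corresponds to density: \forall x \forall y (Rxy \to \exists z (Rxz \wedge Rzy)).
G1: satisfies the condition.
G2: fails — R01 but no z with R0z and Rz1.
G3: satisfies the condition.
G4: satisfies the condition.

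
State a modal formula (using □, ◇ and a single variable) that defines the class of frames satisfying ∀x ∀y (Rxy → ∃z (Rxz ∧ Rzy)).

□□s → □s

The condition is density. The C4 schema □□s → □s defines it.
Suppose □□s→□s is valid. Take Rxy and set V(s)={w : xR²w}. Then □□s at x, so □s at x, so s at y, i.e. ∃z(Rxz∧Rzy).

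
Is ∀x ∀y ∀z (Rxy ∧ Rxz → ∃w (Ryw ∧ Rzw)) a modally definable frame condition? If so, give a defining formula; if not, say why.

The condition is convergence. A defining modal formula is ◇□r → □◇r.
Suppose ◇□r→□◇r is valid. Take Rxy, Rxz and set V(r)={w : Ryw}. Then □r at y so ◇□r at x, so □◇r at x, so ◇r at z, giving w with Rzw and Ryw.

Yes — defined by ◇□r → □◇r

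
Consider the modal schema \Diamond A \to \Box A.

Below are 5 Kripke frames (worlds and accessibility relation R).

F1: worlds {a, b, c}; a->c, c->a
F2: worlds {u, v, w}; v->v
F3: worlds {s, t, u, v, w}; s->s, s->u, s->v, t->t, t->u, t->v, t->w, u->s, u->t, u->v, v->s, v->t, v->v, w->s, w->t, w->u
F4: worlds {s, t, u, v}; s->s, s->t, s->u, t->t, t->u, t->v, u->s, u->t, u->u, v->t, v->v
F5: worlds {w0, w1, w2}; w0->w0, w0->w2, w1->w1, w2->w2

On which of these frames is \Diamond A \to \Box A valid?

F1, F2

Frame correspondent (Sahlqvist): \forall x \forall y \forall z (Rxy \wedge Rxz \to y = z) — i.e. partial functionality.
F1: holds.
F2: holds.
F3: fails — s sees both s and u.
F4: fails — s sees both s and t.
F5: fails — w0 sees both w0 and w2.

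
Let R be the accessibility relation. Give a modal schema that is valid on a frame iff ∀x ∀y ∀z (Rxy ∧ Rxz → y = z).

A defining formula is ◇p → □p (the CD axiom).

◇p → □p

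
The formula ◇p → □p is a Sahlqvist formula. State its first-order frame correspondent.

Partial functionality

This schema is the CD axiom.
It corresponds to partial functionality: ∀x ∀y ∀z (Rxy ∧ Rxz → y = z).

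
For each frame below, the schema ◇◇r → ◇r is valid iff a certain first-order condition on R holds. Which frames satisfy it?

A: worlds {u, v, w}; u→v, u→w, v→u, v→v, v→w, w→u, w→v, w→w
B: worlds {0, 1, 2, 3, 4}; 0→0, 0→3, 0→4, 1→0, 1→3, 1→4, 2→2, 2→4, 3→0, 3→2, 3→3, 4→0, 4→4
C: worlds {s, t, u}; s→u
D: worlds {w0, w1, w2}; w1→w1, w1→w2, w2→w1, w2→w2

C, D

This is the axiom for transitivity; its first-order frame correspondent is ∀x ∀y ∀z (Rxy ∧ Ryz → Rxz).
A: fails — Ruv and Rvu but not Ruu.
B: fails — R32 and R24 but not R34.
C: holds.
D: holds.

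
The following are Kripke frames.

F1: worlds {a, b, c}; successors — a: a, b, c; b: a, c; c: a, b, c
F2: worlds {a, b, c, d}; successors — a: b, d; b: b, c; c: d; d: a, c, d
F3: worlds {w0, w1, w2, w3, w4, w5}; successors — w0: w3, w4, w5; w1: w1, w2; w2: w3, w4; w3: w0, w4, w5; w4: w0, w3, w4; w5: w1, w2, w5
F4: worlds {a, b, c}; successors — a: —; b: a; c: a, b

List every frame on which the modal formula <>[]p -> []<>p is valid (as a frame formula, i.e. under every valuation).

F1

The schema corresponds to convergence: forall x forall y forall z (Rxy & Rxz -> exists w (Ryw & Rzw)).
F1: condition met.
F2: fails — Rbc and Rbb but c and b have no common successor.
F3: fails — Rw0w4 and Rw0w5 but w4 and w5 have no common successor.
F4: fails — Rba and Rba but a and a have no common successor.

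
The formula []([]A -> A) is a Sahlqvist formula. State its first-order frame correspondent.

shift-reflexivity: forall x forall y (Rxy -> Ryy)

This is the T□ axiom.
It corresponds to shift-reflexivity: forall x forall y (Rxy -> Ryy).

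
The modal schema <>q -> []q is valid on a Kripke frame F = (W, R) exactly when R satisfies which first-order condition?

Partial functionality

Suppose ◇q→□q is valid. Take Rxy, Rxz and set V(q)={y}. Then ◇q at x, so □q at x, so q at z, i.e. z=y.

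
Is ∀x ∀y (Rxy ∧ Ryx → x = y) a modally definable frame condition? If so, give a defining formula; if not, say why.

If a class were modally definable it would be closed under surjective bounded morphisms (Goldblatt–Thomason).
The 8-cycle (worlds a,b,c,d,e,f,g,h with a→b→c→d→e→f→g→h→a) is antisymmetric. Sending even-indexed worlds to • and odd-indexed worlds to ∘ is a surjective bounded morphism onto the two-world frame with •↔∘, which is not antisymmetric.
So no modal formula (or set of formulas) defines exactly the antisymmetric frames.

Not definable by any modal formula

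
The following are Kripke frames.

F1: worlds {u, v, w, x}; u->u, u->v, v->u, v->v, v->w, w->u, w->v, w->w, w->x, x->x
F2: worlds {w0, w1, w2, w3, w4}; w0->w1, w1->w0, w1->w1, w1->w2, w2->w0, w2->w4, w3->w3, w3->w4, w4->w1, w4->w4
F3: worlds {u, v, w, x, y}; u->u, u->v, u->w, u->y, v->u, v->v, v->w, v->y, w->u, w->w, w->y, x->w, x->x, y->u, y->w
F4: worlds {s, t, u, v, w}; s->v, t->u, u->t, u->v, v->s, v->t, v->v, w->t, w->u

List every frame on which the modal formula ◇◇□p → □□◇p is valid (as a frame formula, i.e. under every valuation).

F3

Frame correspondent (Sahlqvist): ∀x ∀y ∀z ((xR²y ∧ xR²z) → ∃w (yRw ∧ zRw)) — i.e. a generalized confluence (Geach) condition.
F1: fails — vR²u, vR²x but no t with uRt and xRt.
F2: fails — w0R²w0, w0R²w2 but no w with w0Rw and w2Rw.
F3: condition met.
F4: fails — sR²s, sR²t but no w* with sRw* and tRw*.
Valid on: F3.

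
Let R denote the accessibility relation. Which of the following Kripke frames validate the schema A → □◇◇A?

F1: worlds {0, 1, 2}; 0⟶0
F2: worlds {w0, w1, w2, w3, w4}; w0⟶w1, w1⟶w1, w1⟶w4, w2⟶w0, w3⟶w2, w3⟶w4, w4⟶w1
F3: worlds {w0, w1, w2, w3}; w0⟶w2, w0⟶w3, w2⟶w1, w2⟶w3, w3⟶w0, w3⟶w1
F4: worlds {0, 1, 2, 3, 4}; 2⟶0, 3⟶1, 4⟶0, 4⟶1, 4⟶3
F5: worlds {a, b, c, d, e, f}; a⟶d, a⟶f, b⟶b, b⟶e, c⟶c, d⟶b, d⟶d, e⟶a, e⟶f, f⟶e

F1

This is the axiom for a generalized confluence (Geach) condition; its first-order frame correspondent is ∀x ∀z (xRz → ∃w (x = w ∧ zR²w)).
F1: condition met.
F2: fails — w0Rw1 but no w with w0=w and w1R²w.
F3: fails — w0Rw3 but no w with w0=w and w3R²w.
F4: fails — 2R0 but no w with 2=w and 0R²w.
F5: fails — aRd but no w with a=w and dR²w.
Valid on: F1.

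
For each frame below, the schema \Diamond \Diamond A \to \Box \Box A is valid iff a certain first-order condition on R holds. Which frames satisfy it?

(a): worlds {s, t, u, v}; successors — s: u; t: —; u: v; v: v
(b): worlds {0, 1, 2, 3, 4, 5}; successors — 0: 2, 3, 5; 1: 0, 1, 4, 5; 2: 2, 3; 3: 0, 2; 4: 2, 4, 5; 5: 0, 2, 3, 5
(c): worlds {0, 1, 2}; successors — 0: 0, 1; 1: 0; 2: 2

Frame correspondent (Sahlqvist): \forall x \forall y \forall z ((x R^2 y \wedge x R^2 z) \to \exists w (y = w \wedge z = w)) — i.e. a generalized confluence (Geach) condition.
(a): satisfies the condition.
(b): fails — 0R²0, 0R²2 but 0 ≠ 2.
(c): fails — 0R²0, 0R²1 but 0 ≠ 1.
Valid on: (a).

(a)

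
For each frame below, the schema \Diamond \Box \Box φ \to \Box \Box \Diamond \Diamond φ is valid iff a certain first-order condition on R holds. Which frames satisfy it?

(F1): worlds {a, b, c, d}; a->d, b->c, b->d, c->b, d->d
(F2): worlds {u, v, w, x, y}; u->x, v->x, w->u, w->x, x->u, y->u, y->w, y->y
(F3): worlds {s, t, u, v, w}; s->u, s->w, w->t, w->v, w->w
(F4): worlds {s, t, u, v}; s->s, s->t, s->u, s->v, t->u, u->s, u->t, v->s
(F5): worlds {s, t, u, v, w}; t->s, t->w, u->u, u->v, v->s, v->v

This is the axiom for a generalized confluence (Geach) condition; its first-order frame correspondent is \forall x \forall y \forall z ((xRy \wedge x R^2 z) \to \exists w (y R^2 w \wedge z R^2 w)).
(F1): holds.
(F2): fails — uRx, uR²u but no t with xR²t and uR²t.
(F3): fails — sRu, sR²t but no w* with uR²w* and tR²w*.
(F4): holds.
(F5): fails — uRu, uR²s but no w* with uR²w* and sR²w*.

(F1), (F4)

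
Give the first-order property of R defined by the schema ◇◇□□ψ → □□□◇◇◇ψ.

This is a Sahlqvist (Geach-type) schema ◇^2□^2ψ → □^3◇^3ψ.
Minimal-valuation argument: fix x; take any y with xR^2y and any z with xR^3z. Set V(ψ) to the set of worlds R-reachable from y in exactly 2 steps. Then □^2ψ holds at y, so the antecedent holds at x; validity forces ◇^3ψ at z, giving a w with zR^3w and yR^2w.
First-order correspondent: ∀x ∀y ∀z ((xR²y ∧ xR³z) → ∃w (yR²w ∧ zR³w)).

∀x ∀y ∀z ((xR²y ∧ xR³z) → ∃w (yR²w ∧ zR³w))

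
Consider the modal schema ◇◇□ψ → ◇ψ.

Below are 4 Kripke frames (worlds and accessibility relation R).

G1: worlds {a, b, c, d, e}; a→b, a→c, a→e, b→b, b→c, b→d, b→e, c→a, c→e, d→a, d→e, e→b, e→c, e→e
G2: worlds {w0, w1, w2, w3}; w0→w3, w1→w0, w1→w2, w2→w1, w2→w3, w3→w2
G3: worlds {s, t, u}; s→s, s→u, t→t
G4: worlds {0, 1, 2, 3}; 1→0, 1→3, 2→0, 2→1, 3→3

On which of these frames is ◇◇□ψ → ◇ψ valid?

This is the axiom for a generalized confluence (Geach) condition; its first-order frame correspondent is ∀x ∀y (xR²y → ∃w (yRw ∧ xRw)).
G1: holds.
G2: holds.
G3: fails — sR²u but no w with uRw and sRw.
G4: fails — 2R²0 but no w with 0Rw and 2Rw.

G1, G2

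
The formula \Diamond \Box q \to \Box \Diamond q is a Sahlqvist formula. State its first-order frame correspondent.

convergence: \forall x \forall y \forall z (Rxy \wedge Rxz \to \exists w (Ryw \wedge Rzw))

This is the .2 axiom.
It corresponds to convergence: \forall x \forall y \forall z (Rxy \wedge Rxz \to \exists w (Ryw \wedge Rzw)).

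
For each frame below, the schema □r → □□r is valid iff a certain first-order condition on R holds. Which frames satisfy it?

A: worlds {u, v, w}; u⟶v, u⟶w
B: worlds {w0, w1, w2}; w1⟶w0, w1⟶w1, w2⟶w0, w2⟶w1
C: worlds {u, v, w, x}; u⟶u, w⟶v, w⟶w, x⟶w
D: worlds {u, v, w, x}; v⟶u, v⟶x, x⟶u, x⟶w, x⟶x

Frame correspondent (Sahlqvist): ∀x ∀y ∀z (Rxy ∧ Ryz → Rxz) — i.e. transitivity.
A: holds.
B: holds.
C: fails — Rxw and Rwv but not Rxv.
D: fails — Rvx and Rxw but not Rvw.

A, B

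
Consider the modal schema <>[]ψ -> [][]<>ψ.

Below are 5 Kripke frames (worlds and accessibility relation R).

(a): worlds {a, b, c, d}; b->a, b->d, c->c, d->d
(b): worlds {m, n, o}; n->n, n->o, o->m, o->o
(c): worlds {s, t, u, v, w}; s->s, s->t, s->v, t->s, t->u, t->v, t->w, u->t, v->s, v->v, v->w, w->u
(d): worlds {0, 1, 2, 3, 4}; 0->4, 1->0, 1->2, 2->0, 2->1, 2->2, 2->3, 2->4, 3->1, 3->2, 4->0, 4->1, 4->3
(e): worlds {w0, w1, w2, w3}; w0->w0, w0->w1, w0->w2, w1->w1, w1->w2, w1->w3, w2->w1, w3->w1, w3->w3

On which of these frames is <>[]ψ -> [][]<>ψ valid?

(e)

This is the axiom for a generalized confluence (Geach) condition; its first-order frame correspondent is forall x forall y forall z ((xRy & x R^2 z) -> exists w (yRw & zRw)).
(a): fails — bRa, bR²d but no w with aRw and dRw.
(b): fails — nRn, nR²m but no w with nRw and mRw.
(c): fails — sRs, sR²w but no w* with sRw* and wRw*.
(d): fails — 0R4, 0R²0 but no w with 4Rw and 0Rw.
(e): condition met.
Valid on: (e).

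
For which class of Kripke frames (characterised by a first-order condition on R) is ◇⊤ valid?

This schema is equivalent to the D axiom □A → ◇A.
It corresponds to seriality: ∀x ∃y Rxy.

Seriality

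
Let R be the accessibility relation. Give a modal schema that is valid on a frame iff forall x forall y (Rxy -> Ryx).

This is symmetry; the standard corresponding axiom is B: p → □◇p.
Suppose p→□◇p is valid. Take Rxy and set V(p)={x}. Then p at x, so □◇p at x, so ◇p at y, so some z with Ryz has p; z=x, i.e. Ryx.

p → □◇p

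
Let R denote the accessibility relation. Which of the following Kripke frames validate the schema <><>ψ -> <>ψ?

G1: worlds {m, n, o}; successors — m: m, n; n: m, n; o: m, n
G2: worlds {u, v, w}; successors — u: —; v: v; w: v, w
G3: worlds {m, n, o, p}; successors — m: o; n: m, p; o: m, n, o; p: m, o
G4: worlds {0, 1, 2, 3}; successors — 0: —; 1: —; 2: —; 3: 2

The schema corresponds to a generalized confluence (Geach) condition: forall x forall y (x R^2 y -> exists w (y = w & xRw)).
G1: condition met.
G2: condition met.
G3: fails — mR²m but no w with m=w and mRw.
G4: condition met.

G1, G2, G4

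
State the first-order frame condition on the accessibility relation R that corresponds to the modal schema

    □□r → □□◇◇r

This is a Sahlqvist (Geach-type) schema ◇^0□^2r → □^2◇^2r.
First-order correspondent: ∀x ∀z (xR²z → ∃w (xR²w ∧ zR²w)).

∀x ∀z (xR²z → ∃w (xR²w ∧ zR²w))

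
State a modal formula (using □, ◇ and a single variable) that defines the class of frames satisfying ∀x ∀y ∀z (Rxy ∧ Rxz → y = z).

The condition is partial functionality. The CD schema ◇r → □r defines it.
Suppose ◇r→□r is valid. Take Rxy, Rxz and set V(r)={y}. Then ◇r at x, so □r at x, so r at z, i.e. z=y.

◇r → □r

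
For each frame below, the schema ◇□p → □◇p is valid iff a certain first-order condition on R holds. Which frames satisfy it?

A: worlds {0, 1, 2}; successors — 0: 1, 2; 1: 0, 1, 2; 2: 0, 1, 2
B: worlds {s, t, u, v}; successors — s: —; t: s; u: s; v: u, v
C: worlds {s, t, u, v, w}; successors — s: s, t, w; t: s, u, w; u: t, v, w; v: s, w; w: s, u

The schema corresponds to convergence: ∀x ∀y ∀z (Rxy ∧ Rxz → ∃w (Ryw ∧ Rzw)).
A: holds.
B: fails — Rts and Rts but s and s have no common successor.
C: fails — Rtw and Rtu but w and u have no common successor.
Valid on: A.

A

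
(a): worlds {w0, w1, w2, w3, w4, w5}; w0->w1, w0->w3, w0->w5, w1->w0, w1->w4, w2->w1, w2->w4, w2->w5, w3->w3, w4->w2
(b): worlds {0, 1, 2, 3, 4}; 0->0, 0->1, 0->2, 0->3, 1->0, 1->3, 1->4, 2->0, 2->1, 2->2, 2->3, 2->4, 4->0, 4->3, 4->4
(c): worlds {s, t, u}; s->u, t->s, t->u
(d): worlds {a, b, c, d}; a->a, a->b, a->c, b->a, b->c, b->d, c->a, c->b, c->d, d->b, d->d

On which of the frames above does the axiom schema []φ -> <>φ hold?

(d)

Frame correspondent (Sahlqvist): forall x exists y Rxy — i.e. seriality.
(a): fails — world w5 has no successor.
(b): fails — world 3 has no successor.
(c): fails — world u has no successor.
(d): condition met.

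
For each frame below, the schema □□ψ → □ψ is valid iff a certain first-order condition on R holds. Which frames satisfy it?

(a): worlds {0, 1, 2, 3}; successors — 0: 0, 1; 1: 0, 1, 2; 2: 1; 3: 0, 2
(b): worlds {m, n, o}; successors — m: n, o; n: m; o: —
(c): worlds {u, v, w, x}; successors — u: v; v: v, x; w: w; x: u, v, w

Frame correspondent (Sahlqvist): ∀x ∀y (Rxy → ∃z (Rxz ∧ Rzy)) — i.e. density.
(a): fails — R32 but no z with R3z and Rz2.
(b): fails — Rnm but no z with Rnz and Rzm.
(c): fails — Rxu but no z with Rxz and Rzu.
Valid on no frame.

none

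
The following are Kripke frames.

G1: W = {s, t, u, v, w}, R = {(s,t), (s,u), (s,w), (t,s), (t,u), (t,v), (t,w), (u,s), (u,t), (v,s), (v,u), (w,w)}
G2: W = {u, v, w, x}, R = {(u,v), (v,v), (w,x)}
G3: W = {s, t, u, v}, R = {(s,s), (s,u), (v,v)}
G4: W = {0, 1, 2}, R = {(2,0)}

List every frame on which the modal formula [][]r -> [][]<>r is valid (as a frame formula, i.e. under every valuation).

Frame correspondent (Sahlqvist): forall x forall z (x R^2 z -> exists w (x R^2 w & zRw)) — i.e. a generalized confluence (Geach) condition.
G1: ✓.
G2: ✓.
G3: fails — sR²u but no w with sR²w and uRw.
G4: ✓.
Valid on: G1, G2, G4.

G1, G2, G4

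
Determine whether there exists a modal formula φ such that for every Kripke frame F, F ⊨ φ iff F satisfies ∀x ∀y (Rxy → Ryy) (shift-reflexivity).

The condition is shift-reflexivity. A defining modal formula is □(□r → r).

Yes — defined by □(□r → r)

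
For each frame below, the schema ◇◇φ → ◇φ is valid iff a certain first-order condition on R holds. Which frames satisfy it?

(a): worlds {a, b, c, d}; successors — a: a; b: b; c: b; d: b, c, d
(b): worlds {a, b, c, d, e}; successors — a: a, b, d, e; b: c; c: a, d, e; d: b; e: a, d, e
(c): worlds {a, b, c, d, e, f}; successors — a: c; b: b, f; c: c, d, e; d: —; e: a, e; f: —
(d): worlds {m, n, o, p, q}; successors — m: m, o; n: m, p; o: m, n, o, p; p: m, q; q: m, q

Frame correspondent (Sahlqvist): ∀x ∀y ∀z (Rxy ∧ Ryz → Rxz) — i.e. transitivity.
(a): holds.
(b): fails — Rbc and Rcd but not Rbd.
(c): fails — Rea and Rac but not Rec.
(d): fails — Rop and Rpq but not Roq.

(a)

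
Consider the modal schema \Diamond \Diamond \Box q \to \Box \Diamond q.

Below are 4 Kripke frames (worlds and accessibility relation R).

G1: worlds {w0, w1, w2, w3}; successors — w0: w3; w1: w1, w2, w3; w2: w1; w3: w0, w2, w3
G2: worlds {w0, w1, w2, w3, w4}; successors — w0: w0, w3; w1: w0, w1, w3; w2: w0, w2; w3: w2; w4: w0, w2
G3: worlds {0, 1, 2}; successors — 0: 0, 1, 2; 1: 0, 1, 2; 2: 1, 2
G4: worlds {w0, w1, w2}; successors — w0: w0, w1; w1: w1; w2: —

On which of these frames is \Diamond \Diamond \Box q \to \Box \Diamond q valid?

G3, G4

This is the axiom for a generalized confluence (Geach) condition; its first-order frame correspondent is \forall x \forall y \forall z ((x R^2 y \wedge xRz) \to \exists w (yRw \wedge zRw)).
G1: fails — w0R²w2, w0Rw3 but no w with w2Rw and w3Rw.
G2: fails — w0R²w0, w0Rw3 but no w with w0Rw and w3Rw.
G3: satisfies the condition.
G4: satisfies the condition.
Valid on: G3, G4.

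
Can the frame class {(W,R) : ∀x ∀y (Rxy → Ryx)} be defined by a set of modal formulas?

Yes — defined by r → □◇r

This is a Sahlqvist condition; the B axiom r → □◇r defines it.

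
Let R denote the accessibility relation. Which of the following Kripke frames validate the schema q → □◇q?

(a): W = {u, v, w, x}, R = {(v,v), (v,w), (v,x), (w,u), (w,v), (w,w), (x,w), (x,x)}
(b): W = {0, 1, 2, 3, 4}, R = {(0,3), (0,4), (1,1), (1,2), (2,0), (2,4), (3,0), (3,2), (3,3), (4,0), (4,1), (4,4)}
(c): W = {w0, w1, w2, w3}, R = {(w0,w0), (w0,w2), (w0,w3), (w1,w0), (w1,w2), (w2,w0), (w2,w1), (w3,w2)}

none

The schema corresponds to symmetry: ∀x ∀y (Rxy → Ryx).
(a): fails — Rxw but not Rwx.
(b): fails — R32 but not R23.
(c): fails — Rw1w0 but not Rw0w1.
Valid on no frame.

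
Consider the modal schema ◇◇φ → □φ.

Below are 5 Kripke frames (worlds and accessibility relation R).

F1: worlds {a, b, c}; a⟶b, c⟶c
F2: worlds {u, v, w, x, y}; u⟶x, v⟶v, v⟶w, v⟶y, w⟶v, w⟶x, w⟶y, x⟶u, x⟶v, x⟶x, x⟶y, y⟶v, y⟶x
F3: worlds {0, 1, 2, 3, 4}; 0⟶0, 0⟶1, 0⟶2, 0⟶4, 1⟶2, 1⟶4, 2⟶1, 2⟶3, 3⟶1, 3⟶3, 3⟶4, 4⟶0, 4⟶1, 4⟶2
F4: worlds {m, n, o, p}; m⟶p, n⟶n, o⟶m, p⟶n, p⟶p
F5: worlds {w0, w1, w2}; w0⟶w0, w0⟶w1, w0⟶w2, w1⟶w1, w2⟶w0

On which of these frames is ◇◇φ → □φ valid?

F1

This is the axiom for a generalized confluence (Geach) condition; its first-order frame correspondent is ∀x ∀y ∀z ((xR²y ∧ xRz) → ∃w (y = w ∧ z = w)).
F1: holds.
F2: fails — uR²u, uRx but u ≠ x.
F3: fails — 0R²0, 0R1 but 0 ≠ 1.
F4: fails — mR²n, mRp but n ≠ p.
F5: fails — w0R²w0, w0Rw1 but w0 ≠ w1.
Valid on: F1.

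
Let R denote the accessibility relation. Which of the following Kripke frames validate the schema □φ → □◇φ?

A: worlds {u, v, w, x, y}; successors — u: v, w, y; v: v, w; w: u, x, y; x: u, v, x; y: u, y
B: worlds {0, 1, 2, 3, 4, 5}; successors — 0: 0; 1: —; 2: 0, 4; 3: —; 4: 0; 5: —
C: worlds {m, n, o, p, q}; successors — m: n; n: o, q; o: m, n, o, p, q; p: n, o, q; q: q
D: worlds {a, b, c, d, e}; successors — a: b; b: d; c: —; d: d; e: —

Frame correspondent (Sahlqvist): ∀x ∀z (xRz → ∃w (xRw ∧ zRw)) — i.e. a generalized confluence (Geach) condition.
A: fails — vRw but no t with vRt and wRt.
B: condition met.
C: fails — mRn but no w with mRw and nRw.
D: fails — aRb but no w with aRw and bRw.

B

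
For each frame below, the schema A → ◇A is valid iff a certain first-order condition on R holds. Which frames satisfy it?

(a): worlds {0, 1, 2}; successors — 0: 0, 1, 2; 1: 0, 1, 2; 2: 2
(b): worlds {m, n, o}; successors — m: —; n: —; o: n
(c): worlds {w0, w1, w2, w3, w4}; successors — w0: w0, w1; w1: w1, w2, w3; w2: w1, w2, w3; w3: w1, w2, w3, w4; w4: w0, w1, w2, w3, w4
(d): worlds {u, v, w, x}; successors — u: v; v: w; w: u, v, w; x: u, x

(a), (c)

Frame correspondent (Sahlqvist): ∀x Rxx — i.e. reflexivity.
(a): satisfies the condition.
(b): fails — world m does not see itself.
(c): satisfies the condition.
(d): fails — world u does not see itself.
Valid on: (a), (c).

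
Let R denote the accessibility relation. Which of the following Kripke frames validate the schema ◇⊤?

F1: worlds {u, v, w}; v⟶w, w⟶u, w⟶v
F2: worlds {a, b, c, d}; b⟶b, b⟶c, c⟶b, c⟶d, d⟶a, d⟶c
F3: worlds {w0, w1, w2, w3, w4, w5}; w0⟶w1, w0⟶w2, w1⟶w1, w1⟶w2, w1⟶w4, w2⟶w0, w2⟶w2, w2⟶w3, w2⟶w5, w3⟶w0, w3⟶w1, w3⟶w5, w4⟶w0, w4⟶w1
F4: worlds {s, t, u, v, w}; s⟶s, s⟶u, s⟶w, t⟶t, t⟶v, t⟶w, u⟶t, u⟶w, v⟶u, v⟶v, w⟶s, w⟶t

F4

Frame correspondent (Sahlqvist): ∀x ∃y Rxy — i.e. seriality.
F1: fails — world u has no successor.
F2: fails — world a has no successor.
F3: fails — world w5 has no successor.
F4: condition met.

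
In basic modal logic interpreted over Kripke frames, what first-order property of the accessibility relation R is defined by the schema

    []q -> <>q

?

Suppose □q→◇q is valid. At any x set V(q)=W. Then □q at x, so ◇q at x, so x has a successor.
The converse is a direct semantic check.
So the correspondent is seriality.

seriality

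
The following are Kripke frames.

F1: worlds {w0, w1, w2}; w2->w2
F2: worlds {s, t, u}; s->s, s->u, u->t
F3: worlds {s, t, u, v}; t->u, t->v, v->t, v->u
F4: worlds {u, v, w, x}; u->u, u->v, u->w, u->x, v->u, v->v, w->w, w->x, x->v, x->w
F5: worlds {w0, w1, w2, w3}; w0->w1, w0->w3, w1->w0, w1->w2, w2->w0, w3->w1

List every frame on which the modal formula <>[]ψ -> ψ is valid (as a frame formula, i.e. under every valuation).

Frame correspondent (Sahlqvist): forall x forall y (Rxy -> Ryx) — i.e. symmetry.
F1: satisfies the condition.
F2: fails — Rsu but not Rus.
F3: fails — Rtu but not Rut.
F4: fails — Ruw but not Rwu.
F5: fails — Rw1w2 but not Rw2w1.

F1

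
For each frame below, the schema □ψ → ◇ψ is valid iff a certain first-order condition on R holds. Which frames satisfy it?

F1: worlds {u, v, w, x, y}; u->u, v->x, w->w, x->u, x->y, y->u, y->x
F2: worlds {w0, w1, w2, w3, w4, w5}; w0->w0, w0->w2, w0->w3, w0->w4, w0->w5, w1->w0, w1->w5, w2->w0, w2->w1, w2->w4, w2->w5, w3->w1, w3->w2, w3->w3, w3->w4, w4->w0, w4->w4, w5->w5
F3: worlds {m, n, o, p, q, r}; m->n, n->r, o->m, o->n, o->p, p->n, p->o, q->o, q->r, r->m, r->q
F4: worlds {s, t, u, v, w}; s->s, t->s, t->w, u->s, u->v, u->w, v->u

F1, F2, F3

This is the axiom for seriality; its first-order frame correspondent is ∀x ∃y Rxy.
F1: satisfies the condition.
F2: satisfies the condition.
F3: satisfies the condition.
F4: fails — world w has no successor.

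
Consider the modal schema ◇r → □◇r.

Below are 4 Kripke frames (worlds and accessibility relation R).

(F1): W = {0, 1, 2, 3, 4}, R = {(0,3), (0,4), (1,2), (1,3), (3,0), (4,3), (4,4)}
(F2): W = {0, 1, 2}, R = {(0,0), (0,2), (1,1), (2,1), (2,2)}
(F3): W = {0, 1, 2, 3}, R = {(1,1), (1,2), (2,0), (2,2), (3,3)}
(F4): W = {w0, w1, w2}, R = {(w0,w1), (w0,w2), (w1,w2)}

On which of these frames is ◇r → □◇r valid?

Frame correspondent (Sahlqvist): ∀x ∀y ∀z (Rxy ∧ Rxz → Ryz) — i.e. the Euclidean property.
(F1): fails — R03 and R04 but not R34.
(F2): fails — R02 and R00 but not R20.
(F3): fails — R12 and R11 but not R21.
(F4): fails — Rw0w1 and Rw0w1 but not Rw1w1.
Valid on no frame.

none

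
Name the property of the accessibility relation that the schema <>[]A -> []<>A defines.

Suppose ◇□A→□◇A is valid. Take Rxy, Rxz and set V(A)={w : Ryw}. Then □A at y so ◇□A at x, so □◇A at x, so ◇A at z, giving w with Rzw and Ryw.

convergence: forall x forall y forall z (Rxy & Rxz -> exists w (Ryw & Rzw))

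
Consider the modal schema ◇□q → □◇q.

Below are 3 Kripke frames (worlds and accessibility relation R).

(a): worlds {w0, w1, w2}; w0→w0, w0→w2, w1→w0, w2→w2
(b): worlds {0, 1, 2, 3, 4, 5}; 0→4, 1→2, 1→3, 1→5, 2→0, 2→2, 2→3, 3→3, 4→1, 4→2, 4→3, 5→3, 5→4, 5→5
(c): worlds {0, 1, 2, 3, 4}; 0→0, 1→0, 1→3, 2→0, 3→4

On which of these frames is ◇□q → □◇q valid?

(a)

This is the axiom for convergence; its first-order frame correspondent is ∀x ∀y ∀z (Rxy ∧ Rxz → ∃w (Ryw ∧ Rzw)).
(a): holds.
(b): fails — R23 and R20 but 3 and 0 have no common successor.
(c): fails — R10 and R13 but 0 and 3 have no common successor.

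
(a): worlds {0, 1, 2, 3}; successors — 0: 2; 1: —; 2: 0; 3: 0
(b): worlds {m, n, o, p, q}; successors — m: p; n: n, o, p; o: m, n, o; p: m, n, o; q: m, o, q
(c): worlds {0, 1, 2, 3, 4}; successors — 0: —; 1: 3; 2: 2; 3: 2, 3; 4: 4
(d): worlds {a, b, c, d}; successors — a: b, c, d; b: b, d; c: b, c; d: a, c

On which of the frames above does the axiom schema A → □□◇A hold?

none

The schema corresponds to a generalized confluence (Geach) condition: ∀x ∀z (xR²z → ∃w (x = w ∧ zRw)).
(a): fails — 0R²0 but no w with 0=w and 0Rw.
(b): fails — mR²m but no w with m=w and mRw.
(c): fails — 1R²2 but no w with 1=w and 2Rw.
(d): fails — aR²a but no w with a=w and aRw.
Valid on no frame.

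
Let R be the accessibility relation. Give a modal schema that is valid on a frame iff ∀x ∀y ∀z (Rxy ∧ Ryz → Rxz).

The condition is transitivity. The 4 schema □s → □□s defines it.

□s → □□s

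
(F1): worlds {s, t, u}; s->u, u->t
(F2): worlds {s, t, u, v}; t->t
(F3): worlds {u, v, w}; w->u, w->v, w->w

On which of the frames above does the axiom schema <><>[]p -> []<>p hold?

(F2)

The schema corresponds to a generalized confluence (Geach) condition: forall x forall y forall z ((x R^2 y & xRz) -> exists w (yRw & zRw)).
(F1): fails — sR²t, sRu but no w with tRw and uRw.
(F2): condition met.
(F3): fails — wR²u, wRu but no t with uRt and uRt.
Valid on: (F2).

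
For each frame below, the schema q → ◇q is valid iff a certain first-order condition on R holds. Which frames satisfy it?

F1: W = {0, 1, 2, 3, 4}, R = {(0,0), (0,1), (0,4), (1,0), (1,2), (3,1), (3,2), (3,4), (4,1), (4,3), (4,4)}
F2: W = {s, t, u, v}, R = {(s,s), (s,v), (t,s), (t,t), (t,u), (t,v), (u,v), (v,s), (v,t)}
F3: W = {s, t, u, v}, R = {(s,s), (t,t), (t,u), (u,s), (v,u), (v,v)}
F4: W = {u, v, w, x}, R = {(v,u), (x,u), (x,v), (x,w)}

This is the axiom for reflexivity; its first-order frame correspondent is ∀x Rxx.
F1: fails — world 1 does not see itself.
F2: fails — world u does not see itself.
F3: fails — world u does not see itself.
F4: fails — world u does not see itself.

none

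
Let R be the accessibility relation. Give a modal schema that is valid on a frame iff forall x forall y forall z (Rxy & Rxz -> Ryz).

◇s → □◇s

The condition is the Euclidean property. The 5 schema ◇s → □◇s defines it.
Suppose ◇s→□◇s is valid. Take Rxy, Rxz and set V(s)={y}. Then ◇s at x, so □◇s at x, so ◇s at z, so some w with Rzw has s; w=y, i.e. Rzy. By symmetry of the argument, Ryz.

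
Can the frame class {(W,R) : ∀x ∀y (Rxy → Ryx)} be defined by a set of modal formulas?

Yes, by r → □◇r

Yes: it is symmetry, defined by the B schema r → □◇r.
Suppose r→□◇r is valid. Take Rxy and set V(r)={x}. Then r at x, so □◇r at x, so ◇r at y, so some z with Ryz has r; z=x, i.e. Ryx.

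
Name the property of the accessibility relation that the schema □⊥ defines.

Emptiness of R

□⊥ is valid iff no world has any successor (otherwise □⊥ fails at any world with one).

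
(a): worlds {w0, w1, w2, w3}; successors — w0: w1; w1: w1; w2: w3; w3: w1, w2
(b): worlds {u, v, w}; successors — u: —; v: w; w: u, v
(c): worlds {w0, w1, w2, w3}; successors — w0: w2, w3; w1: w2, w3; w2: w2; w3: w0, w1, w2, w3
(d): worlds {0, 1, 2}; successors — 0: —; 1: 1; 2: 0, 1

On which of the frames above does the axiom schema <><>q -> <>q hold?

The schema corresponds to transitivity: forall x forall y forall z (Rxy & Ryz -> Rxz).
(a): fails — Rw3w2 and Rw2w3 but not Rw3w3.
(b): fails — Rwv and Rvw but not Rww.
(c): fails — Rw1w3 and Rw3w1 but not Rw1w1.
(d): condition met.

(d)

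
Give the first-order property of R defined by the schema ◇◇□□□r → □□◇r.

∀x ∀y ∀z ((xR²y ∧ xR²z) → ∃w (yR³w ∧ zRw))

This is a Sahlqvist (Geach-type) schema ◇^2□^3r → □^2◇^1r.
Minimal-valuation argument: fix x; take any y with xR^2y and any z with xR^2z. Set V(r) to the set of worlds R-reachable from y in exactly 3 steps. Then □^3r holds at y, so the antecedent holds at x; validity forces ◇^1r at z, giving a w with zR^1w and yR^3w.
First-order correspondent: ∀x ∀y ∀z ((xR²y ∧ xR²z) → ∃w (yR³w ∧ zRw)).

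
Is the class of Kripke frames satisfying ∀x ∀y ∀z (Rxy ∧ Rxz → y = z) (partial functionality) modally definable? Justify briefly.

This is a Sahlqvist condition; the CD axiom ◇q → □q defines it.
Suppose ◇q→□q is valid. Take Rxy, Rxz and set V(q)={y}. Then ◇q at x, so □q at x, so q at z, i.e. z=y.

Yes, by ◇q → □q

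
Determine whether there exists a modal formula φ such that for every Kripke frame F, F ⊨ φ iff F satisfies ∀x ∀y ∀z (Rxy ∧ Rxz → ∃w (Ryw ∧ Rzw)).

Yes: it is convergence, defined by the .2 schema ◇□q → □◇q.
Suppose ◇□q→□◇q is valid. Take Rxy, Rxz and set V(q)={w : Ryw}. Then □q at y so ◇□q at x, so □◇q at x, so ◇q at z, giving w with Rzw and Ryw.

Yes, by ◇□q → □◇q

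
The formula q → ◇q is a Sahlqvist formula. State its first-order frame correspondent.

Reflexivity

This is frame-equivalent to □q → q (substitute ¬q for q and contrapose).
Suppose □q→q is valid. At any x set V(q)={w : Rxw}. Then □q holds at x, so q holds at x, i.e. Rxx.
Conversely, on a frame with reflexivity the schema holds at every world under every valuation.
So the correspondent is reflexivity.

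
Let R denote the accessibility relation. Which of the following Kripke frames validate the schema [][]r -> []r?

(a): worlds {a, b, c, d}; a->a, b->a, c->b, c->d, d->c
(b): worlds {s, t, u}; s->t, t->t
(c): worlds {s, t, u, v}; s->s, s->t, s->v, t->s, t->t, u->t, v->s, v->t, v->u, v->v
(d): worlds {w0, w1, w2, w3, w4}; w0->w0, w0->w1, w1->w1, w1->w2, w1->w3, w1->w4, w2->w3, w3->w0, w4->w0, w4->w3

Frame correspondent (Sahlqvist): forall x forall y (Rxy -> exists z (Rxz & Rzy)) — i.e. density.
(a): fails — Rcd but no z with Rcz and Rzd.
(b): satisfies the condition.
(c): satisfies the condition.
(d): fails — Rw4w3 but no z with Rw4z and Rzw3.
Valid on: (b), (c).

(b), (c)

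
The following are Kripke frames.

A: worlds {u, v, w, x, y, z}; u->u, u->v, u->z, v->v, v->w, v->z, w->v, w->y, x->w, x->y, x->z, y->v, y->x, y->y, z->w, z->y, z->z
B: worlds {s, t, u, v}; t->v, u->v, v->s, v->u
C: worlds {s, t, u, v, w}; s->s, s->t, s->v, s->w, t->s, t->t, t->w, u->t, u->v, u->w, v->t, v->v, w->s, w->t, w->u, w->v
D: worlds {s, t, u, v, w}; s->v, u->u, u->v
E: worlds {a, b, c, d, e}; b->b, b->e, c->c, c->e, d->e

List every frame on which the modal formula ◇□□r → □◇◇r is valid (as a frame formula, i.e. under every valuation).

A, C

This is the axiom for a generalized confluence (Geach) condition; its first-order frame correspondent is ∀x ∀y ∀z ((xRy ∧ xRz) → ∃w (yR²w ∧ zR²w)).
A: satisfies the condition.
B: fails — vRs, vRs but no w with sR²w and sR²w.
C: satisfies the condition.
D: fails — sRv, sRv but no w* with vR²w* and vR²w*.
E: fails — bRb, bRe but no w with bR²w and eR²w.
Valid on: A, C.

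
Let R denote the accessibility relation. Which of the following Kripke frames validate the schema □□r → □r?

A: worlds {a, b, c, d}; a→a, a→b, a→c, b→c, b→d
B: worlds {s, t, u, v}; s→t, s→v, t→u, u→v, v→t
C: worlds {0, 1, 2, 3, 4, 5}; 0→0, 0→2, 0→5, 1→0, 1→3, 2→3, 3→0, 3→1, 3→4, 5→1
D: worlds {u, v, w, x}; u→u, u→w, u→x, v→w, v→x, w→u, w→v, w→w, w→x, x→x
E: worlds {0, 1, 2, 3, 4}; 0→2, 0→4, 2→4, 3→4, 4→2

D

The schema corresponds to density: ∀x ∀y (Rxy → ∃z (Rxz ∧ Rzy)).
A: fails — Rbc but no z with Rbz and Rzc.
B: fails — Ruv but no z with Ruz and Rzv.
C: fails — R34 but no z with R3z and Rz4.
D: condition met.
E: fails — R34 but no z with R3z and Rz4.
Valid on: D.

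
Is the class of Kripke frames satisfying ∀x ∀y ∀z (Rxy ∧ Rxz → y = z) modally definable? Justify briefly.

Definable; ◇p → □p defines it

Yes: it is partial functionality, defined by the CD schema ◇p → □p.
Suppose ◇p→□p is valid. Take Rxy, Rxz and set V(p)={y}. Then ◇p at x, so □p at x, so p at z, i.e. z=y.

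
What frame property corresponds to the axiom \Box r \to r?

reflexivity

Suppose □r→r is valid. At any x set V(r)={w : Rxw}. Then □r holds at x, so r holds at x, i.e. Rxx.
The converse is a direct semantic check.
Frame condition: \forall x Rxx.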